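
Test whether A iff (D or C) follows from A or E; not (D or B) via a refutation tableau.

Initial set: {(A or E); not (D or B); not (A iff (D or C))}.
not (D or B): α-rule — add not D, not B.
(A or E): β-rule — branch into A  //  E.
  branch 1 (add A):
    not (A iff (D or C)): β-rule — branch into A, not (D or C)  //  not A, (D or C).
      branch 1.1 (add A, not (D or C)):
        not (D or C): α-rule — add not D, not C.
        ○ open, literals {A=true, B=false, C=false, D=false}.
      branch 1.2 (add not A, (D or C)):
        × closes — contains both A and not A.
  branch 2 (add E):
    not (A iff (D or C)): β-rule — branch into A, not (D or C)  //  not A, (D or C).
      branch 2.1 (add A, not (D or C)):
        not (D or C): α-rule — add not D, not C.
        ○ open, literals {A=true, B=false, C=false, D=false, E=true}.
      branch 2.2 (add not A, (D or C)):
        (D or C): β-rule — branch into D  //  C.
          branch 2.2.1 (add D):
            × closes — contains both D and not D.
          branch 2.2.2 (add C):
            ○ open, literals {A=false, B=false, C=true, D=false, E=true}.
2 branches closed, 3 open.
An open branch gives a countermodel: A=true, B=false, C=false, D=false (unmentioned atoms arbitrary); the premises hold there but the conclusion fails.

No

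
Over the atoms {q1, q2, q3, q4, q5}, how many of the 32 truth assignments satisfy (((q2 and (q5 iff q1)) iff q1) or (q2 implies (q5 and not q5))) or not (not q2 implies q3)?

24

Initial set: {T ((((q2 and (q5 iff q1)) iff q1) or (q2 implies (q5 and not q5))) or not (not q2 implies q3))}.
T ((((q2 and (q5 iff q1)) iff q1) or (q2 implies (q5 and not q5))) or not (not q2 implies q3)): β-rule — branch into T (((q2 and (q5 iff q1)) iff q1) or (q2 implies (q5 and not q5)))  //  T not (not q2 implies q3).
  branch 1 (add T (((q2 and (q5 iff q1)) iff q1) or (q2 implies (q5 and not q5)))):
    T (((q2 and (q5 iff q1)) iff q1) or (q2 implies (q5 and not q5))): β-rule — branch into T ((q2 and (q5 iff q1)) iff q1)  //  T (q2 implies (q5 and not q5)).
      branch 1.1 (add T ((q2 and (q5 iff q1)) iff q1)):
        T ((q2 and (q5 iff q1)) iff q1): β-rule — branch into T (q2 and (q5 iff q1)), T q1  //  F (q2 and (q5 iff q1)), F q1.
          branch 1.1.1 (add T (q2 and (q5 iff q1)), T q1):
            T (q2 and (q5 iff q1)): α-rule — add T q2, T (q5 iff q1).
            T (q5 iff q1): β-rule — branch into T q5, T q1  //  F q5, F q1.
              branch 1.1.1.1 (add T q5, T q1):
                ○ open, literals {q1=1, q2=1, q5=1}.
              branch 1.1.1.2 (add F q5, F q1):
                × closes — contains both q1 and not q1.
          branch 1.1.2 (add F (q2 and (q5 iff q1)), F q1):
            F (q2 and (q5 iff q1)): β-rule — branch into F q2  //  F (q5 iff q1).
              branch 1.1.2.1 (add F q2):
                ○ open, literals {q1=0, q2=0}.
              branch 1.1.2.2 (add F (q5 iff q1)):
                F (q5 iff q1): β-rule — branch into T q5, F q1  //  F q5, T q1.
                  branch 1.1.2.2.1 (add T q5, F q1):
                    ○ open, literals {q1=0, q5=1}.
                  branch 1.1.2.2.2 (add F q5, T q1):
                    × closes — contains both q1 and not q1.
      branch 1.2 (add T (q2 implies (q5 and not q5))):
        T (q2 implies (q5 and not q5)): β-rule — branch into F q2  //  T (q5 and not q5).
          branch 1.2.1 (add F q2):
            ○ open, literals {q2=0}.
          branch 1.2.2 (add T (q5 and not q5)):
            T (q5 and not q5): α-rule — add T q5, T not q5.
            × closes — contains both q5 and not q5.
  branch 2 (add T not (not q2 implies q3)):
    T not (not q2 implies q3): α-rule — add T not q2, F q3.
    ○ open, literals {q2=0, q3=0}.
3 branches closed, 5 open.
Each open branch fixes some atoms; the unmentioned ones are free. Counting distinct full assignments: branch {q1=1, q2=1, q5=1} (q3, q4) contributes 4 new; branch {q1=0, q2=0} (q3, q4, q5) contributes 8 new; branch {q1=0, q5=1} (q2, q3, q4) contributes 4 new; branch {q2=0} (q1, q3, q4, q5) contributes 8 new; branch {q2=0, q3=0} (q1, q4, q5) contributes 0 new. Total: 24.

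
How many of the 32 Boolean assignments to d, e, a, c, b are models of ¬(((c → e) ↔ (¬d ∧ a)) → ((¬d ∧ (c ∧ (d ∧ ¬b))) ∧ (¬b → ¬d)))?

Initial set: {T ¬(((c → e) ↔ (¬d ∧ a)) → ((¬d ∧ (c ∧ (d ∧ ¬b))) ∧ (¬b → ¬d)))}.
T ¬(((c → e) ↔ (¬d ∧ a)) → ((¬d ∧ (c ∧ (d ∧ ¬b))) ∧ (¬b → ¬d))): α-rule — add T ((c → e) ↔ (¬d ∧ a)), F ((¬d ∧ (c ∧ (d ∧ ¬b))) ∧ (¬b → ¬d)).
T ((c → e) ↔ (¬d ∧ a)): β-rule — branch into T (c → e), T (¬d ∧ a)  //  F (c → e), F (¬d ∧ a).
  branch 1 (add T (c → e), T (¬d ∧ a)):
    T (¬d ∧ a): α-rule — add T ¬d, T a.
    F ((¬d ∧ (c ∧ (d ∧ ¬b))) ∧ (¬b → ¬d)): β-rule — branch into F (¬d ∧ (c ∧ (d ∧ ¬b)))  //  F (¬b → ¬d).
      branch 1.1 (add F (¬d ∧ (c ∧ (d ∧ ¬b)))):
        T (c → e): β-rule — branch into F c  //  T e.
          branch 1.1.1 (add F c):
            F (¬d ∧ (c ∧ (d ∧ ¬b))): β-rule — branch into F ¬d  //  F (c ∧ (d ∧ ¬b)).
              branch 1.1.1.1 (add F ¬d):
                × closes — contains both d and ¬d.
              branch 1.1.1.2 (add F (c ∧ (d ∧ ¬b))):
                F (c ∧ (d ∧ ¬b)): β-rule — branch into F c  //  F (d ∧ ¬b).
                  branch 1.1.1.2.1 (add F c):
                    ○ open, literals {a=true, c=false, d=false}.
                  branch 1.1.1.2.2 (add F (d ∧ ¬b)):
                    F (d ∧ ¬b): β-rule — branch into F d  //  F ¬b.
                      branch 1.1.1.2.2.1 (add F d):
                        ○ open, literals {a=true, c=false, d=false}.
                      branch 1.1.1.2.2.2 (add F ¬b):
                        ○ open, literals {a=true, b=true, c=false, d=false}.
          branch 1.1.2 (add T e):
            F (¬d ∧ (c ∧ (d ∧ ¬b))): β-rule — branch into F ¬d  //  F (c ∧ (d ∧ ¬b)).
              branch 1.1.2.1 (add F ¬d):
                × closes — contains both d and ¬d.
              branch 1.1.2.2 (add F (c ∧ (d ∧ ¬b))):
                F (c ∧ (d ∧ ¬b)): β-rule — branch into F c  //  F (d ∧ ¬b).
                  branch 1.1.2.2.1 (add F c):
                    ○ open, literals {a=true, c=false, d=false, e=true}.
                  branch 1.1.2.2.2 (add F (d ∧ ¬b)):
                    F (d ∧ ¬b): β-rule — branch into F d  //  F ¬b.
                      branch 1.1.2.2.2.1 (add F d):
                        ○ open, literals {a=true, d=false, e=true}.
                      branch 1.1.2.2.2.2 (add F ¬b):
                        ○ open, literals {a=true, b=true, d=false, e=true}.
      branch 1.2 (add F (¬b → ¬d)):
        F (¬b → ¬d): α-rule — add T ¬b, F ¬d.
        × closes — contains both d and ¬d.
  branch 2 (add F (c → e), F (¬d ∧ a)):
    F (c → e): α-rule — add T c, F e.
    F ((¬d ∧ (c ∧ (d ∧ ¬b))) ∧ (¬b → ¬d)): β-rule — branch into F (¬d ∧ (c ∧ (d ∧ ¬b)))  //  F (¬b → ¬d).
      branch 2.1 (add F (¬d ∧ (c ∧ (d ∧ ¬b)))):
        F (¬d ∧ a): β-rule — branch into F ¬d  //  F a.
          branch 2.1.1 (add F ¬d):
            F (¬d ∧ (c ∧ (d ∧ ¬b))): β-rule — branch into F ¬d  //  F (c ∧ (d ∧ ¬b)).
              branch 2.1.1.1 (add F ¬d):
                ○ open, literals {c=true, d=true, e=false}.
              branch 2.1.1.2 (add F (c ∧ (d ∧ ¬b))):
                F (c ∧ (d ∧ ¬b)): β-rule — branch into F c  //  F (d ∧ ¬b).
                  branch 2.1.1.2.1 (add F c):
                    × closes — contains both c and ¬c.
                  branch 2.1.1.2.2 (add F (d ∧ ¬b)):
                    F (d ∧ ¬b): β-rule — branch into F d  //  F ¬b.
                      branch 2.1.1.2.2.1 (add F d):
                        × closes — contains both d and ¬d.
                      branch 2.1.1.2.2.2 (add F ¬b):
                        ○ open, literals {b=true, c=true, d=true, e=false}.
          branch 2.1.2 (add F a):
            F (¬d ∧ (c ∧ (d ∧ ¬b))): β-rule — branch into F ¬d  //  F (c ∧ (d ∧ ¬b)).
              branch 2.1.2.1 (add F ¬d):
                ○ open, literals {a=false, c=true, d=true, e=false}.
              branch 2.1.2.2 (add F (c ∧ (d ∧ ¬b))):
                F (c ∧ (d ∧ ¬b)): β-rule — branch into F c  //  F (d ∧ ¬b).
                  branch 2.1.2.2.1 (add F c):
                    × closes — contains both c and ¬c.
                  branch 2.1.2.2.2 (add F (d ∧ ¬b)):
                    F (d ∧ ¬b): β-rule — branch into F d  //  F ¬b.
                      branch 2.1.2.2.2.1 (add F d):
                        ○ open, literals {a=false, c=true, d=false, e=false}.
                      branch 2.1.2.2.2.2 (add F ¬b):
                        ○ open, literals {a=false, b=true, c=true, e=false}.
      branch 2.2 (add F (¬b → ¬d)):
        F (¬b → ¬d): α-rule — add T ¬b, F ¬d.
        F (¬d ∧ a): β-rule — branch into F ¬d  //  F a.
          branch 2.2.1 (add F ¬d):
            ○ open, literals {b=false, c=true, d=true, e=false}.
          branch 2.2.2 (add F a):
            ○ open, literals {a=false, b=false, c=true, d=true, e=false}.
6 branches closed, 13 open.
Each open branch fixes some atoms; the unmentioned ones are free. Counting distinct full assignments: branch {a=true, c=false, d=false} (e, b) contributes 4 new; branch {a=true, c=false, d=false} (e, b) contributes 0 new; branch {a=true, b=true, c=false, d=false} (e) contributes 0 new; branch {a=true, c=false, d=false, e=true} (b) contributes 0 new; branch {a=true, d=false, e=true} (c, b) contributes 2 new; branch {a=true, b=true, d=false, e=true} (c) contributes 0 new; branch {c=true, d=true, e=false} (a, b) contributes 4 new; branch {b=true, c=true, d=true, e=false} (a) contributes 0 new; branch {a=false, c=true, d=true, e=false} (b) contributes 0 new; branch {a=false, c=true, d=false, e=false} (b) contributes 2 new; branch {a=false, b=true, c=true, e=false} (d) contributes 0 new; branch {b=false, c=true, d=true, e=false} (a) contributes 0 new; branch {a=false, b=false, c=true, d=true, e=false} (none free) contributes 0 new. Total: 12.

12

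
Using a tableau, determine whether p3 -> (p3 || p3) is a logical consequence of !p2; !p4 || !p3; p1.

Initial set: {!p2; (!p4 || !p3); p1; !(p3 -> (p3 || p3))}.
!(p3 -> (p3 || p3)): α-rule — add p3, !(p3 || p3).
!(p3 || p3): α-rule — add !p3, !p3.
× closes — contains both p3 and !p3.
All 1 branch closes.
Every branch closed, so the premises entail the conclusion.

Yes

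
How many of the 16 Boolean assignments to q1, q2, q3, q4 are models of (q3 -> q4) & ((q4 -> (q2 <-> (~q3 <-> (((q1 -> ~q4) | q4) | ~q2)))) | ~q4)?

Initial set: {((q3 -> q4) & ((q4 -> (q2 <-> (~q3 <-> (((q1 -> ~q4) | q4) | ~q2)))) | ~q4))}.
((q3 -> q4) & ((q4 -> (q2 <-> (~q3 <-> (((q1 -> ~q4) | q4) | ~q2)))) | ~q4)): α-rule — add (q3 -> q4), ((q4 -> (q2 <-> (~q3 <-> (((q1 -> ~q4) | q4) | ~q2)))) | ~q4).
(q3 -> q4): β-rule — branch into ~q3  //  q4.
  branch 1 (add ~q3):
    ((q4 -> (q2 <-> (~q3 <-> (((q1 -> ~q4) | q4) | ~q2)))) | ~q4): β-rule — branch into (q4 -> (q2 <-> (~q3 <-> (((q1 -> ~q4) | q4) | ~q2))))  //  ~q4.
      branch 1.1 (add (q4 -> (q2 <-> (~q3 <-> (((q1 -> ~q4) | q4) | ~q2))))):
        (q4 -> (q2 <-> (~q3 <-> (((q1 -> ~q4) | q4) | ~q2)))): β-rule — branch into ~q4  //  (q2 <-> (~q3 <-> (((q1 -> ~q4) | q4) | ~q2))).
          branch 1.1.1 (add ~q4):
            ○ open, literals {q3=0, q4=0}.
          branch 1.1.2 (add (q2 <-> (~q3 <-> (((q1 -> ~q4) | q4) | ~q2)))):
            (q2 <-> (~q3 <-> (((q1 -> ~q4) | q4) | ~q2))): β-rule — branch into q2, (~q3 <-> (((q1 -> ~q4) | q4) | ~q2))  //  ~q2, ~(~q3 <-> (((q1 -> ~q4) | q4) | ~q2)).
              branch 1.1.2.1 (add q2, (~q3 <-> (((q1 -> ~q4) | q4) | ~q2))):
                (~q3 <-> (((q1 -> ~q4) | q4) | ~q2)): β-rule — branch into ~q3, (((q1 -> ~q4) | q4) | ~q2)  //  ~~q3, ~(((q1 -> ~q4) | q4) | ~q2).
                  branch 1.1.2.1.1 (add ~q3, (((q1 -> ~q4) | q4) | ~q2)):
                    (((q1 -> ~q4) | q4) | ~q2): β-rule — branch into ((q1 -> ~q4) | q4)  //  ~q2.
                      branch 1.1.2.1.1.1 (add ((q1 -> ~q4) | q4)):
                        ((q1 -> ~q4) | q4): β-rule — branch into (q1 -> ~q4)  //  q4.
                          branch 1.1.2.1.1.1.1 (add (q1 -> ~q4)):
                            (q1 -> ~q4): β-rule — branch into ~q1  //  ~q4.
                              branch 1.1.2.1.1.1.1.1 (add ~q1):
                                ○ open, literals {q1=0, q2=1, q3=0}.
                              branch 1.1.2.1.1.1.1.2 (add ~q4):
                                ○ open, literals {q2=1, q3=0, q4=0}.
                          branch 1.1.2.1.1.1.2 (add q4):
                            ○ open, literals {q2=1, q3=0, q4=1}.
                      branch 1.1.2.1.1.2 (add ~q2):
                        × closes — contains both q2 and ~q2.
                  branch 1.1.2.1.2 (add ~~q3, ~(((q1 -> ~q4) | q4) | ~q2)):
                    × closes — contains both q3 and ~q3.
              branch 1.1.2.2 (add ~q2, ~(~q3 <-> (((q1 -> ~q4) | q4) | ~q2))):
                ~(~q3 <-> (((q1 -> ~q4) | q4) | ~q2)): β-rule — branch into ~q3, ~(((q1 -> ~q4) | q4) | ~q2)  //  ~~q3, (((q1 -> ~q4) | q4) | ~q2).
                  branch 1.1.2.2.1 (add ~q3, ~(((q1 -> ~q4) | q4) | ~q2)):
                    ~(((q1 -> ~q4) | q4) | ~q2): α-rule — add ~((q1 -> ~q4) | q4), ~~q2.
                    × closes — contains both q2 and ~q2.
                  branch 1.1.2.2.2 (add ~~q3, (((q1 -> ~q4) | q4) | ~q2)):
                    × closes — contains both q3 and ~q3.
      branch 1.2 (add ~q4):
        ○ open, literals {q3=0, q4=0}.
  branch 2 (add q4):
    ((q4 -> (q2 <-> (~q3 <-> (((q1 -> ~q4) | q4) | ~q2)))) | ~q4): β-rule — branch into (q4 -> (q2 <-> (~q3 <-> (((q1 -> ~q4) | q4) | ~q2))))  //  ~q4.
      branch 2.1 (add (q4 -> (q2 <-> (~q3 <-> (((q1 -> ~q4) | q4) | ~q2))))):
        (q4 -> (q2 <-> (~q3 <-> (((q1 -> ~q4) | q4) | ~q2)))): β-rule — branch into ~q4  //  (q2 <-> (~q3 <-> (((q1 -> ~q4) | q4) | ~q2))).
          branch 2.1.1 (add ~q4):
            × closes — contains both q4 and ~q4.
          branch 2.1.2 (add (q2 <-> (~q3 <-> (((q1 -> ~q4) | q4) | ~q2)))):
            (q2 <-> (~q3 <-> (((q1 -> ~q4) | q4) | ~q2))): β-rule — branch into q2, (~q3 <-> (((q1 -> ~q4) | q4) | ~q2))  //  ~q2, ~(~q3 <-> (((q1 -> ~q4) | q4) | ~q2)).
              branch 2.1.2.1 (add q2, (~q3 <-> (((q1 -> ~q4) | q4) | ~q2))):
                (~q3 <-> (((q1 -> ~q4) | q4) | ~q2)): β-rule — branch into ~q3, (((q1 -> ~q4) | q4) | ~q2)  //  ~~q3, ~(((q1 -> ~q4) | q4) | ~q2).
                  branch 2.1.2.1.1 (add ~q3, (((q1 -> ~q4) | q4) | ~q2)):
                    (((q1 -> ~q4) | q4) | ~q2): β-rule — branch into ((q1 -> ~q4) | q4)  //  ~q2.
                      branch 2.1.2.1.1.1 (add ((q1 -> ~q4) | q4)):
                        ((q1 -> ~q4) | q4): β-rule — branch into (q1 -> ~q4)  //  q4.
                          branch 2.1.2.1.1.1.1 (add (q1 -> ~q4)):
                            (q1 -> ~q4): β-rule — branch into ~q1  //  ~q4.
                              branch 2.1.2.1.1.1.1.1 (add ~q1):
                                ○ open, literals {q1=0, q2=1, q3=0, q4=1}.
                              branch 2.1.2.1.1.1.1.2 (add ~q4):
                                × closes — contains both q4 and ~q4.
                          branch 2.1.2.1.1.1.2 (add q4):
                            ○ open, literals {q2=1, q3=0, q4=1}.
                      branch 2.1.2.1.1.2 (add ~q2):
                        × closes — contains both q2 and ~q2.
                  branch 2.1.2.1.2 (add ~~q3, ~(((q1 -> ~q4) | q4) | ~q2)):
                    ~(((q1 -> ~q4) | q4) | ~q2): α-rule — add ~((q1 -> ~q4) | q4), ~~q2.
                    ~((q1 -> ~q4) | q4): α-rule — add ~(q1 -> ~q4), ~q4.
                    × closes — contains both q4 and ~q4.
              branch 2.1.2.2 (add ~q2, ~(~q3 <-> (((q1 -> ~q4) | q4) | ~q2))):
                ~(~q3 <-> (((q1 -> ~q4) | q4) | ~q2)): β-rule — branch into ~q3, ~(((q1 -> ~q4) | q4) | ~q2)  //  ~~q3, (((q1 -> ~q4) | q4) | ~q2).
                  branch 2.1.2.2.1 (add ~q3, ~(((q1 -> ~q4) | q4) | ~q2)):
                    ~(((q1 -> ~q4) | q4) | ~q2): α-rule — add ~((q1 -> ~q4) | q4), ~~q2.
                    × closes — contains both q2 and ~q2.
                  branch 2.1.2.2.2 (add ~~q3, (((q1 -> ~q4) | q4) | ~q2)):
                    (((q1 -> ~q4) | q4) | ~q2): β-rule — branch into ((q1 -> ~q4) | q4)  //  ~q2.
                      branch 2.1.2.2.2.1 (add ((q1 -> ~q4) | q4)):
                        ((q1 -> ~q4) | q4): β-rule — branch into (q1 -> ~q4)  //  q4.
                          branch 2.1.2.2.2.1.1 (add (q1 -> ~q4)):
                            (q1 -> ~q4): β-rule — branch into ~q1  //  ~q4.
                              branch 2.1.2.2.2.1.1.1 (add ~q1):
                                ○ open, literals {q1=0, q2=0, q3=1, q4=1}.
                              branch 2.1.2.2.2.1.1.2 (add ~q4):
                                × closes — contains both q4 and ~q4.
                          branch 2.1.2.2.2.1.2 (add q4):
                            ○ open, literals {q2=0, q3=1, q4=1}.
                      branch 2.1.2.2.2.2 (add ~q2):
                        ○ open, literals {q2=0, q3=1, q4=1}.
      branch 2.2 (add ~q4):
        × closes — contains both q4 and ~q4.
11 branches closed, 10 open.
Each open branch fixes some atoms; the unmentioned ones are free. Counting distinct full assignments: branch {q3=0, q4=0} (q1, q2) contributes 4 new; branch {q1=0, q2=1, q3=0} (q4) contributes 1 new; branch {q2=1, q3=0, q4=0} (q1) contributes 0 new; branch {q2=1, q3=0, q4=1} (q1) contributes 1 new; branch {q3=0, q4=0} (q1, q2) contributes 0 new; branch {q1=0, q2=1, q3=0, q4=1} (none free) contributes 0 new; branch {q2=1, q3=0, q4=1} (q1) contributes 0 new; branch {q1=0, q2=0, q3=1, q4=1} (none free) contributes 1 new; branch {q2=0, q3=1, q4=1} (q1) contributes 1 new; branch {q2=0, q3=1, q4=1} (q1) contributes 0 new. Total: 8.

8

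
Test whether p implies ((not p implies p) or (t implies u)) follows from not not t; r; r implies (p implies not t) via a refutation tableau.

Yes

Initial set: {not not t; r; (r implies (p implies not t)); not (p implies ((not p implies p) or (t implies u)))}.
not not t: drop double negation, giving t.
not (p implies ((not p implies p) or (t implies u))): α-rule — add p, not ((not p implies p) or (t implies u)).
not ((not p implies p) or (t implies u)): α-rule — add not (not p implies p), not (t implies u).
not (not p implies p): α-rule — add not p, not p.
× closes — contains both p and not p.
All 1 branch closes.
Every branch closed, so the premises entail the conclusion.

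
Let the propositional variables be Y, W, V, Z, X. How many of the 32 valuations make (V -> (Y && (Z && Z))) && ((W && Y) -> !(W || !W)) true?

14

Initial set: {((V -> (Y && (Z && Z))) && ((W && Y) -> !(W || !W)))}.
((V -> (Y && (Z && Z))) && ((W && Y) -> !(W || !W))): α-rule — add (V -> (Y && (Z && Z))), ((W && Y) -> !(W || !W)).
(V -> (Y && (Z && Z))): β-rule — branch into !V  //  (Y && (Z && Z)).
  branch 1 (add !V):
    ((W && Y) -> !(W || !W)): β-rule — branch into !(W && Y)  //  !(W || !W).
      branch 1.1 (add !(W && Y)):
        !(W && Y): β-rule — branch into !W  //  !Y.
          branch 1.1.1 (add !W):
            ○ open, literals {V=0, W=0}.
          branch 1.1.2 (add !Y):
            ○ open, literals {V=0, Y=0}.
      branch 1.2 (add !(W || !W)):
        !(W || !W): α-rule — add !W, !!W.
        × closes — contains both W and !W.
  branch 2 (add (Y && (Z && Z))):
    (Y && (Z && Z)): α-rule — add Y, (Z && Z).
    (Z && Z): α-rule — add Z, Z.
    ((W && Y) -> !(W || !W)): β-rule — branch into !(W && Y)  //  !(W || !W).
      branch 2.1 (add !(W && Y)):
        !(W && Y): β-rule — branch into !W  //  !Y.
          branch 2.1.1 (add !W):
            ○ open, literals {W=0, Y=1, Z=1}.
          branch 2.1.2 (add !Y):
            × closes — contains both Y and !Y.
      branch 2.2 (add !(W || !W)):
        !(W || !W): α-rule — add !W, !!W.
        × closes — contains both W and !W.
3 branches closed, 3 open.
Each open branch fixes some atoms; the unmentioned ones are free. Counting distinct full assignments: branch {V=0, W=0} (Y, Z, X) contributes 8 new; branch {V=0, Y=0} (W, Z, X) contributes 4 new; branch {W=0, Y=1, Z=1} (V, X) contributes 2 new. Total: 14.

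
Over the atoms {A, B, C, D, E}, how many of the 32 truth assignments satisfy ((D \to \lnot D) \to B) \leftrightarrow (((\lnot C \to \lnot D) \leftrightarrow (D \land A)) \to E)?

20

Initial set: {T (((D \to \lnot D) \to B) \leftrightarrow (((\lnot C \to \lnot D) \leftrightarrow (D \land A)) \to E))}.
T (((D \to \lnot D) \to B) \leftrightarrow (((\lnot C \to \lnot D) \leftrightarrow (D \land A)) \to E)): β-rule — branch into T ((D \to \lnot D) \to B), T (((\lnot C \to \lnot D) \leftrightarrow (D \land A)) \to E)  //  F ((D \to \lnot D) \to B), F (((\lnot C \to \lnot D) \leftrightarrow (D \land A)) \to E).
  branch 1 (add T ((D \to \lnot D) \to B), T (((\lnot C \to \lnot D) \leftrightarrow (D \land A)) \to E)):
    T ((D \to \lnot D) \to B): β-rule — branch into F (D \to \lnot D)  //  T B.
      branch 1.1 (add F (D \to \lnot D)):
        F (D \to \lnot D): α-rule — add T D, F \lnot D.
        T (((\lnot C \to \lnot D) \leftrightarrow (D \land A)) \to E): β-rule — branch into F ((\lnot C \to \lnot D) \leftrightarrow (D \land A))  //  T E.
          branch 1.1.1 (add F ((\lnot C \to \lnot D) \leftrightarrow (D \land A))):
            F ((\lnot C \to \lnot D) \leftrightarrow (D \land A)): β-rule — branch into T (\lnot C \to \lnot D), F (D \land A)  //  F (\lnot C \to \lnot D), T (D \land A).
              branch 1.1.1.1 (add T (\lnot C \to \lnot D), F (D \land A)):
                T (\lnot C \to \lnot D): β-rule — branch into F \lnot C  //  T \lnot D.
                  branch 1.1.1.1.1 (add F \lnot C):
                    F (D \land A): β-rule — branch into F D  //  F A.
                      branch 1.1.1.1.1.1 (add F D):
                        × closes — contains both D and \lnot D.
                      branch 1.1.1.1.1.2 (add F A):
                        ○ open, literals {A=F, C=T, D=T}.
                  branch 1.1.1.1.2 (add T \lnot D):
                    × closes — contains both D and \lnot D.
              branch 1.1.1.2 (add F (\lnot C \to \lnot D), T (D \land A)):
                F (\lnot C \to \lnot D): α-rule — add T \lnot C, F \lnot D.
                T (D \land A): α-rule — add T D, T A.
                ○ open, literals {A=T, C=F, D=T}.
          branch 1.1.2 (add T E):
            ○ open, literals {D=T, E=T}.
      branch 1.2 (add T B):
        T (((\lnot C \to \lnot D) \leftrightarrow (D \land A)) \to E): β-rule — branch into F ((\lnot C \to \lnot D) \leftrightarrow (D \land A))  //  T E.
          branch 1.2.1 (add F ((\lnot C \to \lnot D) \leftrightarrow (D \land A))):
            F ((\lnot C \to \lnot D) \leftrightarrow (D \land A)): β-rule — branch into T (\lnot C \to \lnot D), F (D \land A)  //  F (\lnot C \to \lnot D), T (D \land A).
              branch 1.2.1.1 (add T (\lnot C \to \lnot D), F (D \land A)):
                T (\lnot C \to \lnot D): β-rule — branch into F \lnot C  //  T \lnot D.
                  branch 1.2.1.1.1 (add F \lnot C):
                    F (D \land A): β-rule — branch into F D  //  F A.
                      branch 1.2.1.1.1.1 (add F D):
                        ○ open, literals {B=T, C=T, D=F}.
                      branch 1.2.1.1.1.2 (add F A):
                        ○ open, literals {A=F, B=T, C=T}.
                  branch 1.2.1.1.2 (add T \lnot D):
                    F (D \land A): β-rule — branch into F D  //  F A.
                      branch 1.2.1.1.2.1 (add F D):
                        ○ open, literals {B=T, D=F}.
                      branch 1.2.1.1.2.2 (add F A):
                        ○ open, literals {A=F, B=T, D=F}.
              branch 1.2.1.2 (add F (\lnot C \to \lnot D), T (D \land A)):
                F (\lnot C \to \lnot D): α-rule — add T \lnot C, F \lnot D.
                T (D \land A): α-rule — add T D, T A.
                ○ open, literals {A=T, B=T, C=F, D=T}.
          branch 1.2.2 (add T E):
            ○ open, literals {B=T, E=T}.
  branch 2 (add F ((D \to \lnot D) \to B), F (((\lnot C \to \lnot D) \leftrightarrow (D \land A)) \to E)):
    F ((D \to \lnot D) \to B): α-rule — add T (D \to \lnot D), F B.
    F (((\lnot C \to \lnot D) \leftrightarrow (D \land A)) \to E): α-rule — add T ((\lnot C \to \lnot D) \leftrightarrow (D \land A)), F E.
    T (D \to \lnot D): β-rule — branch into F D  //  T \lnot D.
      branch 2.1 (add F D):
        T ((\lnot C \to \lnot D) \leftrightarrow (D \land A)): β-rule — branch into T (\lnot C \to \lnot D), T (D \land A)  //  F (\lnot C \to \lnot D), F (D \land A).
          branch 2.1.1 (add T (\lnot C \to \lnot D), T (D \land A)):
            T (D \land A): α-rule — add T D, T A.
            × closes — contains both D and \lnot D.
          branch 2.1.2 (add F (\lnot C \to \lnot D), F (D \land A)):
            F (\lnot C \to \lnot D): α-rule — add T \lnot C, F \lnot D.
            × closes — contains both D and \lnot D.
      branch 2.2 (add T \lnot D):
        T ((\lnot C \to \lnot D) \leftrightarrow (D \land A)): β-rule — branch into T (\lnot C \to \lnot D), T (D \land A)  //  F (\lnot C \to \lnot D), F (D \land A).
          branch 2.2.1 (add T (\lnot C \to \lnot D), T (D \land A)):
            T (D \land A): α-rule — add T D, T A.
            × closes — contains both D and \lnot D.
          branch 2.2.2 (add F (\lnot C \to \lnot D), F (D \land A)):
            F (\lnot C \to \lnot D): α-rule — add T \lnot C, F \lnot D.
            × closes — contains both D and \lnot D.
6 branches closed, 9 open.
Each open branch fixes some atoms; the unmentioned ones are free. Counting distinct full assignments: branch {A=F, C=T, D=T} (B, E) contributes 4 new; branch {A=T, C=F, D=T} (B, E) contributes 4 new; branch {D=T, E=T} (A, B, C) contributes 4 new; branch {B=T, C=T, D=F} (A, E) contributes 4 new; branch {A=F, B=T, C=T} (D, E) contributes 0 new; branch {B=T, D=F} (A, C, E) contributes 4 new; branch {A=F, B=T, D=F} (C, E) contributes 0 new; branch {A=T, B=T, C=F, D=T} (E) contributes 0 new; branch {B=T, E=T} (A, C, D) contributes 0 new. Total: 20.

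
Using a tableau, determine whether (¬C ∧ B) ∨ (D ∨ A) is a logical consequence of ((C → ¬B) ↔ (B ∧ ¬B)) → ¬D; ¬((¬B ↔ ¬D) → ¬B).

Initial set: {T (((C → ¬B) ↔ (B ∧ ¬B)) → ¬D); T ¬((¬B ↔ ¬D) → ¬B); F ((¬C ∧ B) ∨ (D ∨ A))}.
T ¬((¬B ↔ ¬D) → ¬B): α-rule — add T (¬B ↔ ¬D), F ¬B.
F ((¬C ∧ B) ∨ (D ∨ A)): α-rule — add F (¬C ∧ B), F (D ∨ A).
F (D ∨ A): α-rule — add F D, F A.
T (((C → ¬B) ↔ (B ∧ ¬B)) → ¬D): β-rule — branch into F ((C → ¬B) ↔ (B ∧ ¬B))  //  T ¬D.
  branch 1 (add F ((C → ¬B) ↔ (B ∧ ¬B))):
    T (¬B ↔ ¬D): β-rule — branch into T ¬B, T ¬D  //  F ¬B, F ¬D.
      branch 1.1 (add T ¬B, T ¬D):
        × closes — contains both B and ¬B.
      branch 1.2 (add F ¬B, F ¬D):
        × closes — contains both D and ¬D.
  branch 2 (add T ¬D):
    T (¬B ↔ ¬D): β-rule — branch into T ¬B, T ¬D  //  F ¬B, F ¬D.
      branch 2.1 (add T ¬B, T ¬D):
        × closes — contains both B and ¬B.
      branch 2.2 (add F ¬B, F ¬D):
        × closes — contains both D and ¬D.
All 4 branches close.
Every branch closed, so the premises entail the conclusion.

Yes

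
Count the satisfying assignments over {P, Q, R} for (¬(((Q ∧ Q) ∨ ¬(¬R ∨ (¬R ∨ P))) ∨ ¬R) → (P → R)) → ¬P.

4

Initial set: {T ((¬(((Q ∧ Q) ∨ ¬(¬R ∨ (¬R ∨ P))) ∨ ¬R) → (P → R)) → ¬P)}.
T ((¬(((Q ∧ Q) ∨ ¬(¬R ∨ (¬R ∨ P))) ∨ ¬R) → (P → R)) → ¬P): β-rule — branch into F (¬(((Q ∧ Q) ∨ ¬(¬R ∨ (¬R ∨ P))) ∨ ¬R) → (P → R))  //  T ¬P.
  branch 1 (add F (¬(((Q ∧ Q) ∨ ¬(¬R ∨ (¬R ∨ P))) ∨ ¬R) → (P → R))):
    F (¬(((Q ∧ Q) ∨ ¬(¬R ∨ (¬R ∨ P))) ∨ ¬R) → (P → R)): α-rule — add T ¬(((Q ∧ Q) ∨ ¬(¬R ∨ (¬R ∨ P))) ∨ ¬R), F (P → R).
    T ¬(((Q ∧ Q) ∨ ¬(¬R ∨ (¬R ∨ P))) ∨ ¬R): α-rule — add F ((Q ∧ Q) ∨ ¬(¬R ∨ (¬R ∨ P))), F ¬R.
    F (P → R): α-rule — add T P, F R.
    × closes — contains both R and ¬R.
  branch 2 (add T ¬P):
    ○ open, literals {P=0}.
1 branch closed, 1 open.
Each open branch fixes some atoms; the unmentioned ones are free. Counting distinct full assignments: branch {P=0} (Q, R) contributes 4 new. Total: 4.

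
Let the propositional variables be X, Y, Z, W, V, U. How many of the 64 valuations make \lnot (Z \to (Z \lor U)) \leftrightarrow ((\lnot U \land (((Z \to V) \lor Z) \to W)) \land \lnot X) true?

56

Initial set: {(\lnot (Z \to (Z \lor U)) \leftrightarrow ((\lnot U \land (((Z \to V) \lor Z) \to W)) \land \lnot X))}.
(\lnot (Z \to (Z \lor U)) \leftrightarrow ((\lnot U \land (((Z \to V) \lor Z) \to W)) \land \lnot X)): β-rule — branch into \lnot (Z \to (Z \lor U)), ((\lnot U \land (((Z \to V) \lor Z) \to W)) \land \lnot X)  //  \lnot \lnot (Z \to (Z \lor U)), \lnot ((\lnot U \land (((Z \to V) \lor Z) \to W)) \land \lnot X).
  branch 1 (add \lnot (Z \to (Z \lor U)), ((\lnot U \land (((Z \to V) \lor Z) \to W)) \land \lnot X)):
    \lnot (Z \to (Z \lor U)): α-rule — add Z, \lnot (Z \lor U).
    ((\lnot U \land (((Z \to V) \lor Z) \to W)) \land \lnot X): α-rule — add (\lnot U \land (((Z \to V) \lor Z) \to W)), \lnot X.
    \lnot (Z \lor U): α-rule — add \lnot Z, \lnot U.
    × closes — contains both Z and \lnot Z.
  branch 2 (add \lnot \lnot (Z \to (Z \lor U)), \lnot ((\lnot U \land (((Z \to V) \lor Z) \to W)) \land \lnot X)):
    \lnot \lnot (Z \to (Z \lor U)): β-rule — branch into \lnot Z  //  (Z \lor U).
      branch 2.1 (add \lnot Z):
        \lnot ((\lnot U \land (((Z \to V) \lor Z) \to W)) \land \lnot X): β-rule — branch into \lnot (\lnot U \land (((Z \to V) \lor Z) \to W))  //  \lnot \lnot X.
          branch 2.1.1 (add \lnot (\lnot U \land (((Z \to V) \lor Z) \to W))):
            \lnot (\lnot U \land (((Z \to V) \lor Z) \to W)): β-rule — branch into \lnot \lnot U  //  \lnot (((Z \to V) \lor Z) \to W).
              branch 2.1.1.1 (add \lnot \lnot U):
                ○ open, literals {U=true, Z=false}.
              branch 2.1.1.2 (add \lnot (((Z \to V) \lor Z) \to W)):
                \lnot (((Z \to V) \lor Z) \to W): α-rule — add ((Z \to V) \lor Z), \lnot W.
                ((Z \to V) \lor Z): β-rule — branch into (Z \to V)  //  Z.
                  branch 2.1.1.2.1 (add (Z \to V)):
                    (Z \to V): β-rule — branch into \lnot Z  //  V.
                      branch 2.1.1.2.1.1 (add \lnot Z):
                        ○ open, literals {W=false, Z=false}.
                      branch 2.1.1.2.1.2 (add V):
                        ○ open, literals {V=true, W=false, Z=false}.
                  branch 2.1.1.2.2 (add Z):
                    × closes — contains both Z and \lnot Z.
          branch 2.1.2 (add \lnot \lnot X):
            ○ open, literals {X=true, Z=false}.
      branch 2.2 (add (Z \lor U)):
        \lnot ((\lnot U \land (((Z \to V) \lor Z) \to W)) \land \lnot X): β-rule — branch into \lnot (\lnot U \land (((Z \to V) \lor Z) \to W))  //  \lnot \lnot X.
          branch 2.2.1 (add \lnot (\lnot U \land (((Z \to V) \lor Z) \to W))):
            (Z \lor U): β-rule — branch into Z  //  U.
              branch 2.2.1.1 (add Z):
                \lnot (\lnot U \land (((Z \to V) \lor Z) \to W)): β-rule — branch into \lnot \lnot U  //  \lnot (((Z \to V) \lor Z) \to W).
                  branch 2.2.1.1.1 (add \lnot \lnot U):
                    ○ open, literals {U=true, Z=true}.
                  branch 2.2.1.1.2 (add \lnot (((Z \to V) \lor Z) \to W)):
                    \lnot (((Z \to V) \lor Z) \to W): α-rule — add ((Z \to V) \lor Z), \lnot W.
                    ((Z \to V) \lor Z): β-rule — branch into (Z \to V)  //  Z.
                      branch 2.2.1.1.2.1 (add (Z \to V)):
                        (Z \to V): β-rule — branch into \lnot Z  //  V.
                          branch 2.2.1.1.2.1.1 (add \lnot Z):
                            × closes — contains both Z and \lnot Z.
                          branch 2.2.1.1.2.1.2 (add V):
                            ○ open, literals {V=true, W=false, Z=true}.
                      branch 2.2.1.1.2.2 (add Z):
                        ○ open, literals {W=false, Z=true}.
              branch 2.2.1.2 (add U):
                \lnot (\lnot U \land (((Z \to V) \lor Z) \to W)): β-rule — branch into \lnot \lnot U  //  \lnot (((Z \to V) \lor Z) \to W).
                  branch 2.2.1.2.1 (add \lnot \lnot U):
                    ○ open, literals {U=true}.
                  branch 2.2.1.2.2 (add \lnot (((Z \to V) \lor Z) \to W)):
                    \lnot (((Z \to V) \lor Z) \to W): α-rule — add ((Z \to V) \lor Z), \lnot W.
                    ((Z \to V) \lor Z): β-rule — branch into (Z \to V)  //  Z.
                      branch 2.2.1.2.2.1 (add (Z \to V)):
                        (Z \to V): β-rule — branch into \lnot Z  //  V.
                          branch 2.2.1.2.2.1.1 (add \lnot Z):
                            ○ open, literals {U=true, W=false, Z=false}.
                          branch 2.2.1.2.2.1.2 (add V):
                            ○ open, literals {U=true, V=true, W=false}.
                      branch 2.2.1.2.2.2 (add Z):
                        ○ open, literals {U=true, W=false, Z=true}.
          branch 2.2.2 (add \lnot \lnot X):
            (Z \lor U): β-rule — branch into Z  //  U.
              branch 2.2.2.1 (add Z):
                ○ open, literals {X=true, Z=true}.
              branch 2.2.2.2 (add U):
                ○ open, literals {U=true, X=true}.
3 branches closed, 13 open.
Each open branch fixes some atoms; the unmentioned ones are free. Counting distinct full assignments: branch {U=true, Z=false} (X, Y, W, V) contributes 16 new; branch {W=false, Z=false} (X, Y, V, U) contributes 8 new; branch {V=true, W=false, Z=false} (X, Y, U) contributes 0 new; branch {X=true, Z=false} (Y, W, V, U) contributes 4 new; branch {U=true, Z=true} (X, Y, W, V) contributes 16 new; branch {V=true, W=false, Z=true} (X, Y, U) contributes 4 new; branch {W=false, Z=true} (X, Y, V, U) contributes 4 new; branch {U=true} (X, Y, Z, W, V) contributes 0 new; branch {U=true, W=false, Z=false} (X, Y, V) contributes 0 new; branch {U=true, V=true, W=false} (X, Y, Z) contributes 0 new; branch {U=true, W=false, Z=true} (X, Y, V) contributes 0 new; branch {X=true, Z=true} (Y, W, V, U) contributes 4 new; branch {U=true, X=true} (Y, Z, W, V) contributes 0 new. Total: 56.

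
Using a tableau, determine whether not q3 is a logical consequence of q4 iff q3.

No

Initial set: {(q4 iff q3); not not q3}.
(q4 iff q3): β-rule — branch into q4, q3  //  not q4, not q3.
  branch 1 (add q4, q3):
    ○ open, literals {q3=T, q4=T}.
  branch 2 (add not q4, not q3):
    × closes — contains both q3 and not q3.
1 branch closed, 1 open.
An open branch gives a countermodel: q3=T, q4=T (unmentioned atoms arbitrary); the premises hold there but the conclusion fails.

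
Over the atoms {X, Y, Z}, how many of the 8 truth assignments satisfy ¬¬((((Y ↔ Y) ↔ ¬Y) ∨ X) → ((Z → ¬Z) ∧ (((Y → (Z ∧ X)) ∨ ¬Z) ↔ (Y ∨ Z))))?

3

Initial set: {¬¬((((Y ↔ Y) ↔ ¬Y) ∨ X) → ((Z → ¬Z) ∧ (((Y → (Z ∧ X)) ∨ ¬Z) ↔ (Y ∨ Z))))}.
¬¬((((Y ↔ Y) ↔ ¬Y) ∨ X) → ((Z → ¬Z) ∧ (((Y → (Z ∧ X)) ∨ ¬Z) ↔ (Y ∨ Z)))): drop double negation, giving ((((Y ↔ Y) ↔ ¬Y) ∨ X) → ((Z → ¬Z) ∧ (((Y → (Z ∧ X)) ∨ ¬Z) ↔ (Y ∨ Z)))).
((((Y ↔ Y) ↔ ¬Y) ∨ X) → ((Z → ¬Z) ∧ (((Y → (Z ∧ X)) ∨ ¬Z) ↔ (Y ∨ Z)))): β-rule — branch into ¬(((Y ↔ Y) ↔ ¬Y) ∨ X)  //  ((Z → ¬Z) ∧ (((Y → (Z ∧ X)) ∨ ¬Z) ↔ (Y ∨ Z))).
  branch 1 (add ¬(((Y ↔ Y) ↔ ¬Y) ∨ X)):
    ¬(((Y ↔ Y) ↔ ¬Y) ∨ X): α-rule — add ¬((Y ↔ Y) ↔ ¬Y), ¬X.
    ¬((Y ↔ Y) ↔ ¬Y): β-rule — branch into (Y ↔ Y), ¬¬Y  //  ¬(Y ↔ Y), ¬Y.
      branch 1.1 (add (Y ↔ Y), ¬¬Y):
        (Y ↔ Y): β-rule — branch into Y, Y  //  ¬Y, ¬Y.
          branch 1.1.1 (add Y, Y):
            ○ open, literals {X=F, Y=T}.
          branch 1.1.2 (add ¬Y, ¬Y):
            × closes — contains both Y and ¬Y.
      branch 1.2 (add ¬(Y ↔ Y), ¬Y):
        ¬(Y ↔ Y): β-rule — branch into Y, ¬Y  //  ¬Y, Y.
          branch 1.2.1 (add Y, ¬Y):
            × closes — contains both Y and ¬Y.
          branch 1.2.2 (add ¬Y, Y):
            × closes — contains both Y and ¬Y.
  branch 2 (add ((Z → ¬Z) ∧ (((Y → (Z ∧ X)) ∨ ¬Z) ↔ (Y ∨ Z)))):
    ((Z → ¬Z) ∧ (((Y → (Z ∧ X)) ∨ ¬Z) ↔ (Y ∨ Z))): α-rule — add (Z → ¬Z), (((Y → (Z ∧ X)) ∨ ¬Z) ↔ (Y ∨ Z)).
    (Z → ¬Z): β-rule — branch into ¬Z  //  ¬Z.
      branch 2.1 (add ¬Z):
        (((Y → (Z ∧ X)) ∨ ¬Z) ↔ (Y ∨ Z)): β-rule — branch into ((Y → (Z ∧ X)) ∨ ¬Z), (Y ∨ Z)  //  ¬((Y → (Z ∧ X)) ∨ ¬Z), ¬(Y ∨ Z).
          branch 2.1.1 (add ((Y → (Z ∧ X)) ∨ ¬Z), (Y ∨ Z)):
            ((Y → (Z ∧ X)) ∨ ¬Z): β-rule — branch into (Y → (Z ∧ X))  //  ¬Z.
              branch 2.1.1.1 (add (Y → (Z ∧ X))):
                (Y ∨ Z): β-rule — branch into Y  //  Z.
                  branch 2.1.1.1.1 (add Y):
                    (Y → (Z ∧ X)): β-rule — branch into ¬Y  //  (Z ∧ X).
                      branch 2.1.1.1.1.1 (add ¬Y):
                        × closes — contains both Y and ¬Y.
                      branch 2.1.1.1.1.2 (add (Z ∧ X)):
                        (Z ∧ X): α-rule — add Z, X.
                        × closes — contains both Z and ¬Z.
                  branch 2.1.1.1.2 (add Z):
                    × closes — contains both Z and ¬Z.
              branch 2.1.1.2 (add ¬Z):
                (Y ∨ Z): β-rule — branch into Y  //  Z.
                  branch 2.1.1.2.1 (add Y):
                    ○ open, literals {Y=T, Z=F}.
                  branch 2.1.1.2.2 (add Z):
                    × closes — contains both Z and ¬Z.
          branch 2.1.2 (add ¬((Y → (Z ∧ X)) ∨ ¬Z), ¬(Y ∨ Z)):
            ¬((Y → (Z ∧ X)) ∨ ¬Z): α-rule — add ¬(Y → (Z ∧ X)), ¬¬Z.
            × closes — contains both Z and ¬Z.
      branch 2.2 (add ¬Z):
        (((Y → (Z ∧ X)) ∨ ¬Z) ↔ (Y ∨ Z)): β-rule — branch into ((Y → (Z ∧ X)) ∨ ¬Z), (Y ∨ Z)  //  ¬((Y → (Z ∧ X)) ∨ ¬Z), ¬(Y ∨ Z).
          branch 2.2.1 (add ((Y → (Z ∧ X)) ∨ ¬Z), (Y ∨ Z)):
            ((Y → (Z ∧ X)) ∨ ¬Z): β-rule — branch into (Y → (Z ∧ X))  //  ¬Z.
              branch 2.2.1.1 (add (Y → (Z ∧ X))):
                (Y ∨ Z): β-rule — branch into Y  //  Z.
                  branch 2.2.1.1.1 (add Y):
                    (Y → (Z ∧ X)): β-rule — branch into ¬Y  //  (Z ∧ X).
                      branch 2.2.1.1.1.1 (add ¬Y):
                        × closes — contains both Y and ¬Y.
                      branch 2.2.1.1.1.2 (add (Z ∧ X)):
                        (Z ∧ X): α-rule — add Z, X.
                        × closes — contains both Z and ¬Z.
                  branch 2.2.1.1.2 (add Z):
                    × closes — contains both Z and ¬Z.
              branch 2.2.1.2 (add ¬Z):
                (Y ∨ Z): β-rule — branch into Y  //  Z.
                  branch 2.2.1.2.1 (add Y):
                    ○ open, literals {Y=T, Z=F}.
                  branch 2.2.1.2.2 (add Z):
                    × closes — contains both Z and ¬Z.
          branch 2.2.2 (add ¬((Y → (Z ∧ X)) ∨ ¬Z), ¬(Y ∨ Z)):
            ¬((Y → (Z ∧ X)) ∨ ¬Z): α-rule — add ¬(Y → (Z ∧ X)), ¬¬Z.
            × closes — contains both Z and ¬Z.
13 branches closed, 3 open.
Each open branch fixes some atoms; the unmentioned ones are free. Counting distinct full assignments: branch {X=F, Y=T} (Z) contributes 2 new; branch {Y=T, Z=F} (X) contributes 1 new; branch {Y=T, Z=F} (X) contributes 0 new. Total: 3.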